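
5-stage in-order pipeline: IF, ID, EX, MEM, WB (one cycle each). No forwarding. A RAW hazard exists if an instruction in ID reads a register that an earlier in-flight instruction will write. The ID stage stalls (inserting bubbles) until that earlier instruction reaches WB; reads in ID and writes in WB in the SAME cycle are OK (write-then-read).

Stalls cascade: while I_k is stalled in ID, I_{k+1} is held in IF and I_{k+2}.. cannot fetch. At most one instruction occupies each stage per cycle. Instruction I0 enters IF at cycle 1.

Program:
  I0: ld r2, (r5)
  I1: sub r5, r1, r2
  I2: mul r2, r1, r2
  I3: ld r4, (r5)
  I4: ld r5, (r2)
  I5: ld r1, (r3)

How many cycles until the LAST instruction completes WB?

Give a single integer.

Answer: 13

Derivation:
I0 ld r2 <- r5: IF@1 ID@2 stall=0 (-) EX@3 MEM@4 WB@5
I1 sub r5 <- r1,r2: IF@2 ID@3 stall=2 (RAW on I0.r2 (WB@5)) EX@6 MEM@7 WB@8
I2 mul r2 <- r1,r2: IF@3 ID@6 stall=0 (-) EX@7 MEM@8 WB@9
I3 ld r4 <- r5: IF@6 ID@7 stall=1 (RAW on I1.r5 (WB@8)) EX@9 MEM@10 WB@11
I4 ld r5 <- r2: IF@7 ID@9 stall=0 (-) EX@10 MEM@11 WB@12
I5 ld r1 <- r3: IF@9 ID@10 stall=0 (-) EX@11 MEM@12 WB@13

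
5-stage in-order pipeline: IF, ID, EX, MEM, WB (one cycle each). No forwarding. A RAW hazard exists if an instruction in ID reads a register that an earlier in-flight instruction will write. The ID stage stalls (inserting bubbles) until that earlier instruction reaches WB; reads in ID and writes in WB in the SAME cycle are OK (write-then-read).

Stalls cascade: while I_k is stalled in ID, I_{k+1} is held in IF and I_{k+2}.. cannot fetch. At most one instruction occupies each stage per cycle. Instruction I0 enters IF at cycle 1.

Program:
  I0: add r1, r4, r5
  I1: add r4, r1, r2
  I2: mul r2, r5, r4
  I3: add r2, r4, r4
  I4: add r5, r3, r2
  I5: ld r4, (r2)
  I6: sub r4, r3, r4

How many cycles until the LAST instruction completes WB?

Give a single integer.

Answer: 19

Derivation:
I0 add r1 <- r4,r5: IF@1 ID@2 stall=0 (-) EX@3 MEM@4 WB@5
I1 add r4 <- r1,r2: IF@2 ID@3 stall=2 (RAW on I0.r1 (WB@5)) EX@6 MEM@7 WB@8
I2 mul r2 <- r5,r4: IF@3 ID@6 stall=2 (RAW on I1.r4 (WB@8)) EX@9 MEM@10 WB@11
I3 add r2 <- r4,r4: IF@6 ID@9 stall=0 (-) EX@10 MEM@11 WB@12
I4 add r5 <- r3,r2: IF@9 ID@10 stall=2 (RAW on I3.r2 (WB@12)) EX@13 MEM@14 WB@15
I5 ld r4 <- r2: IF@10 ID@13 stall=0 (-) EX@14 MEM@15 WB@16
I6 sub r4 <- r3,r4: IF@13 ID@14 stall=2 (RAW on I5.r4 (WB@16)) EX@17 MEM@18 WB@19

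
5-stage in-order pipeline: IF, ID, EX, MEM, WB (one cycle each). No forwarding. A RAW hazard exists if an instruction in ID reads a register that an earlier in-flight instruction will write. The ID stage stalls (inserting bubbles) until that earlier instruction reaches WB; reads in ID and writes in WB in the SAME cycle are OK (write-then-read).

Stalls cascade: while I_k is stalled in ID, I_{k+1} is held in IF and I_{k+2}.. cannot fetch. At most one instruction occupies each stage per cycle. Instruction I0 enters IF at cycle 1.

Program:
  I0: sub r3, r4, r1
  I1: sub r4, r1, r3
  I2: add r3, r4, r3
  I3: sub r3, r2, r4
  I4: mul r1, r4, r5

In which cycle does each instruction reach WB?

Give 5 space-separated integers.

Answer: 5 8 11 12 13

Derivation:
I0 sub r3 <- r4,r1: IF@1 ID@2 stall=0 (-) EX@3 MEM@4 WB@5
I1 sub r4 <- r1,r3: IF@2 ID@3 stall=2 (RAW on I0.r3 (WB@5)) EX@6 MEM@7 WB@8
I2 add r3 <- r4,r3: IF@3 ID@6 stall=2 (RAW on I1.r4 (WB@8)) EX@9 MEM@10 WB@11
I3 sub r3 <- r2,r4: IF@6 ID@9 stall=0 (-) EX@10 MEM@11 WB@12
I4 mul r1 <- r4,r5: IF@9 ID@10 stall=0 (-) EX@11 MEM@12 WB@13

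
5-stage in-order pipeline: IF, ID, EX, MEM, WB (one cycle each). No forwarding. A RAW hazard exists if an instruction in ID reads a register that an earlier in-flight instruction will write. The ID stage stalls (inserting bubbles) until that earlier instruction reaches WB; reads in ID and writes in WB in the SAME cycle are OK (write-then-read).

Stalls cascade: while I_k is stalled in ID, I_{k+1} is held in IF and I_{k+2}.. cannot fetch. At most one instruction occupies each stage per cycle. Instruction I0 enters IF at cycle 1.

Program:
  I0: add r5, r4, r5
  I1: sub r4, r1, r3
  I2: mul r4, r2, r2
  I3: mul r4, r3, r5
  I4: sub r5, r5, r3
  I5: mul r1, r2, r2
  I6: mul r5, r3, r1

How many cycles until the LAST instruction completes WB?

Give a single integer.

Answer: 13

Derivation:
I0 add r5 <- r4,r5: IF@1 ID@2 stall=0 (-) EX@3 MEM@4 WB@5
I1 sub r4 <- r1,r3: IF@2 ID@3 stall=0 (-) EX@4 MEM@5 WB@6
I2 mul r4 <- r2,r2: IF@3 ID@4 stall=0 (-) EX@5 MEM@6 WB@7
I3 mul r4 <- r3,r5: IF@4 ID@5 stall=0 (-) EX@6 MEM@7 WB@8
I4 sub r5 <- r5,r3: IF@5 ID@6 stall=0 (-) EX@7 MEM@8 WB@9
I5 mul r1 <- r2,r2: IF@6 ID@7 stall=0 (-) EX@8 MEM@9 WB@10
I6 mul r5 <- r3,r1: IF@7 ID@8 stall=2 (RAW on I5.r1 (WB@10)) EX@11 MEM@12 WB@13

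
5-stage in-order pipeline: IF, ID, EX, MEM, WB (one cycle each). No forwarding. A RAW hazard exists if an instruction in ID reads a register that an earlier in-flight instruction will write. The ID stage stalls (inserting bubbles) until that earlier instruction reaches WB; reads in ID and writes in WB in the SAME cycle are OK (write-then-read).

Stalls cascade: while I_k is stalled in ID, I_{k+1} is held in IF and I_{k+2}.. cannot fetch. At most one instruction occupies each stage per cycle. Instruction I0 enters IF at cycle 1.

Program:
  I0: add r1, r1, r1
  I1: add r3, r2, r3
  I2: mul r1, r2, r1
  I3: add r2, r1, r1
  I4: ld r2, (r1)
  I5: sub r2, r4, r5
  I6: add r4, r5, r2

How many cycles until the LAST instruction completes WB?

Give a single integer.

I0 add r1 <- r1,r1: IF@1 ID@2 stall=0 (-) EX@3 MEM@4 WB@5
I1 add r3 <- r2,r3: IF@2 ID@3 stall=0 (-) EX@4 MEM@5 WB@6
I2 mul r1 <- r2,r1: IF@3 ID@4 stall=1 (RAW on I0.r1 (WB@5)) EX@6 MEM@7 WB@8
I3 add r2 <- r1,r1: IF@4 ID@6 stall=2 (RAW on I2.r1 (WB@8)) EX@9 MEM@10 WB@11
I4 ld r2 <- r1: IF@6 ID@9 stall=0 (-) EX@10 MEM@11 WB@12
I5 sub r2 <- r4,r5: IF@9 ID@10 stall=0 (-) EX@11 MEM@12 WB@13
I6 add r4 <- r5,r2: IF@10 ID@11 stall=2 (RAW on I5.r2 (WB@13)) EX@14 MEM@15 WB@16

Answer: 16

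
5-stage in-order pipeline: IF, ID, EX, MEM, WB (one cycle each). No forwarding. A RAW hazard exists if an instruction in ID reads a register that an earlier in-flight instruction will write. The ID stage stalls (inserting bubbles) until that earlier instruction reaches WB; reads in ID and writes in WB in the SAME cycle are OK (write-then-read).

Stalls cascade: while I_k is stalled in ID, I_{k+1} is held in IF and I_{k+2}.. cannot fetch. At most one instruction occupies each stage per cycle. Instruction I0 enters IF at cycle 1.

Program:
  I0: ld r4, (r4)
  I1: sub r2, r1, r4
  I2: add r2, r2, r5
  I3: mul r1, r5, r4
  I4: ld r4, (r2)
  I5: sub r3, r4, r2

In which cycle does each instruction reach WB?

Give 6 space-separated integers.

I0 ld r4 <- r4: IF@1 ID@2 stall=0 (-) EX@3 MEM@4 WB@5
I1 sub r2 <- r1,r4: IF@2 ID@3 stall=2 (RAW on I0.r4 (WB@5)) EX@6 MEM@7 WB@8
I2 add r2 <- r2,r5: IF@3 ID@6 stall=2 (RAW on I1.r2 (WB@8)) EX@9 MEM@10 WB@11
I3 mul r1 <- r5,r4: IF@6 ID@9 stall=0 (-) EX@10 MEM@11 WB@12
I4 ld r4 <- r2: IF@9 ID@10 stall=1 (RAW on I2.r2 (WB@11)) EX@12 MEM@13 WB@14
I5 sub r3 <- r4,r2: IF@10 ID@12 stall=2 (RAW on I4.r4 (WB@14)) EX@15 MEM@16 WB@17

Answer: 5 8 11 12 14 17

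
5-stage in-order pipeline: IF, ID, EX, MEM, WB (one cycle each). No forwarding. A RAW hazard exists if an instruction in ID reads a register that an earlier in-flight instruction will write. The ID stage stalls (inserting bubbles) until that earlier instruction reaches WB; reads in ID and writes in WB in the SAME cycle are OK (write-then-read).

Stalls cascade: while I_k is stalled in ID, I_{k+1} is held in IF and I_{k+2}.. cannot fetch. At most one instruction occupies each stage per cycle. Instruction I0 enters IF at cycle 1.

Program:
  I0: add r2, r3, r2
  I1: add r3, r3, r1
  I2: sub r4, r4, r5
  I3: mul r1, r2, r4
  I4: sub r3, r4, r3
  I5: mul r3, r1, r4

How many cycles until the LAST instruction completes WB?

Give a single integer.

I0 add r2 <- r3,r2: IF@1 ID@2 stall=0 (-) EX@3 MEM@4 WB@5
I1 add r3 <- r3,r1: IF@2 ID@3 stall=0 (-) EX@4 MEM@5 WB@6
I2 sub r4 <- r4,r5: IF@3 ID@4 stall=0 (-) EX@5 MEM@6 WB@7
I3 mul r1 <- r2,r4: IF@4 ID@5 stall=2 (RAW on I2.r4 (WB@7)) EX@8 MEM@9 WB@10
I4 sub r3 <- r4,r3: IF@5 ID@8 stall=0 (-) EX@9 MEM@10 WB@11
I5 mul r3 <- r1,r4: IF@8 ID@9 stall=1 (RAW on I3.r1 (WB@10)) EX@11 MEM@12 WB@13

Answer: 13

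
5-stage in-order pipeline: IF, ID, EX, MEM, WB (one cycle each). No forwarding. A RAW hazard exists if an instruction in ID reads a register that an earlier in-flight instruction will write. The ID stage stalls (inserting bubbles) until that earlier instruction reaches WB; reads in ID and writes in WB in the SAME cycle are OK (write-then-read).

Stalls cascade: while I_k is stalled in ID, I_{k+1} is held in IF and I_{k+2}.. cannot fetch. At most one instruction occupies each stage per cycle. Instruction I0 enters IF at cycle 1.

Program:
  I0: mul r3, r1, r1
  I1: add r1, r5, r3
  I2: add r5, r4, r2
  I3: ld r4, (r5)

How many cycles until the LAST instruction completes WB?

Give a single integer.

I0 mul r3 <- r1,r1: IF@1 ID@2 stall=0 (-) EX@3 MEM@4 WB@5
I1 add r1 <- r5,r3: IF@2 ID@3 stall=2 (RAW on I0.r3 (WB@5)) EX@6 MEM@7 WB@8
I2 add r5 <- r4,r2: IF@3 ID@6 stall=0 (-) EX@7 MEM@8 WB@9
I3 ld r4 <- r5: IF@6 ID@7 stall=2 (RAW on I2.r5 (WB@9)) EX@10 MEM@11 WB@12

Answer: 12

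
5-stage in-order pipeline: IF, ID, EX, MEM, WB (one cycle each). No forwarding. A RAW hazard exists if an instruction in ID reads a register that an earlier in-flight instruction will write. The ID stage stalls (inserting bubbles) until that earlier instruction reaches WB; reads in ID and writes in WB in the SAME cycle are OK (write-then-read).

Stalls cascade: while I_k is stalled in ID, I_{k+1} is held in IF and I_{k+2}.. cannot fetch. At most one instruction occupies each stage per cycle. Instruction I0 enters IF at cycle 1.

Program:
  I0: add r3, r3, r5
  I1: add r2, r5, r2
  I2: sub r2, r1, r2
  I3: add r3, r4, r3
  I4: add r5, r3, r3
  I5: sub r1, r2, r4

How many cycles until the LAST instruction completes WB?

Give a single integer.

Answer: 14

Derivation:
I0 add r3 <- r3,r5: IF@1 ID@2 stall=0 (-) EX@3 MEM@4 WB@5
I1 add r2 <- r5,r2: IF@2 ID@3 stall=0 (-) EX@4 MEM@5 WB@6
I2 sub r2 <- r1,r2: IF@3 ID@4 stall=2 (RAW on I1.r2 (WB@6)) EX@7 MEM@8 WB@9
I3 add r3 <- r4,r3: IF@4 ID@7 stall=0 (-) EX@8 MEM@9 WB@10
I4 add r5 <- r3,r3: IF@7 ID@8 stall=2 (RAW on I3.r3 (WB@10)) EX@11 MEM@12 WB@13
I5 sub r1 <- r2,r4: IF@8 ID@11 stall=0 (-) EX@12 MEM@13 WB@14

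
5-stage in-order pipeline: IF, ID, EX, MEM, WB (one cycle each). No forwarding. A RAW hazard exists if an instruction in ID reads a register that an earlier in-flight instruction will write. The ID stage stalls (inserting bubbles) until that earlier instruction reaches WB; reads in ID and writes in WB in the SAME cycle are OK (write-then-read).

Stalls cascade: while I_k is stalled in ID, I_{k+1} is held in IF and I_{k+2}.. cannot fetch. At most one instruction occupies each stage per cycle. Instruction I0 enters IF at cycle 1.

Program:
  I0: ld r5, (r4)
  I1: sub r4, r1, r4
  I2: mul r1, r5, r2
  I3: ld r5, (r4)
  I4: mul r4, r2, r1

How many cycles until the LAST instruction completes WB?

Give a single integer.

I0 ld r5 <- r4: IF@1 ID@2 stall=0 (-) EX@3 MEM@4 WB@5
I1 sub r4 <- r1,r4: IF@2 ID@3 stall=0 (-) EX@4 MEM@5 WB@6
I2 mul r1 <- r5,r2: IF@3 ID@4 stall=1 (RAW on I0.r5 (WB@5)) EX@6 MEM@7 WB@8
I3 ld r5 <- r4: IF@4 ID@6 stall=0 (-) EX@7 MEM@8 WB@9
I4 mul r4 <- r2,r1: IF@6 ID@7 stall=1 (RAW on I2.r1 (WB@8)) EX@9 MEM@10 WB@11

Answer: 11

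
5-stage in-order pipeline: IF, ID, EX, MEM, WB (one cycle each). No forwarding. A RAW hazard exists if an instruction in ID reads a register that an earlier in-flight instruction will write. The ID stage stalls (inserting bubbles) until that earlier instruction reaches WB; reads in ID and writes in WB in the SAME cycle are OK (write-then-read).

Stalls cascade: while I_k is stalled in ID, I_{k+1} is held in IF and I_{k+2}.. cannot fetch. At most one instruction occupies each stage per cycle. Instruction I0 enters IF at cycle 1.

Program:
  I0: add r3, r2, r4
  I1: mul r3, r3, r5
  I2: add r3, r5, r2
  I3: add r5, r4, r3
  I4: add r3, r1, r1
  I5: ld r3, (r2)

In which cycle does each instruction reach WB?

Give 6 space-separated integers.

I0 add r3 <- r2,r4: IF@1 ID@2 stall=0 (-) EX@3 MEM@4 WB@5
I1 mul r3 <- r3,r5: IF@2 ID@3 stall=2 (RAW on I0.r3 (WB@5)) EX@6 MEM@7 WB@8
I2 add r3 <- r5,r2: IF@3 ID@6 stall=0 (-) EX@7 MEM@8 WB@9
I3 add r5 <- r4,r3: IF@6 ID@7 stall=2 (RAW on I2.r3 (WB@9)) EX@10 MEM@11 WB@12
I4 add r3 <- r1,r1: IF@7 ID@10 stall=0 (-) EX@11 MEM@12 WB@13
I5 ld r3 <- r2: IF@10 ID@11 stall=0 (-) EX@12 MEM@13 WB@14

Answer: 5 8 9 12 13 14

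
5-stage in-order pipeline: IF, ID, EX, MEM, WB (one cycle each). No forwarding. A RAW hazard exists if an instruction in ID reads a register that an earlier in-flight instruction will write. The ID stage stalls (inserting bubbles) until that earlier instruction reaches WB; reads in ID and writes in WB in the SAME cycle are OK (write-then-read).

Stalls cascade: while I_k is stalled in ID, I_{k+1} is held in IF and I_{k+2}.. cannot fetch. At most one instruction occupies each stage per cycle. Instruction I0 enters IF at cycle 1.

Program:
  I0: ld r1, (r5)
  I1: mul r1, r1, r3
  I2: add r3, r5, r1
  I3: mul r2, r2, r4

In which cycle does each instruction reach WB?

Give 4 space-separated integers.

Answer: 5 8 11 12

Derivation:
I0 ld r1 <- r5: IF@1 ID@2 stall=0 (-) EX@3 MEM@4 WB@5
I1 mul r1 <- r1,r3: IF@2 ID@3 stall=2 (RAW on I0.r1 (WB@5)) EX@6 MEM@7 WB@8
I2 add r3 <- r5,r1: IF@3 ID@6 stall=2 (RAW on I1.r1 (WB@8)) EX@9 MEM@10 WB@11
I3 mul r2 <- r2,r4: IF@6 ID@9 stall=0 (-) EX@10 MEM@11 WB@12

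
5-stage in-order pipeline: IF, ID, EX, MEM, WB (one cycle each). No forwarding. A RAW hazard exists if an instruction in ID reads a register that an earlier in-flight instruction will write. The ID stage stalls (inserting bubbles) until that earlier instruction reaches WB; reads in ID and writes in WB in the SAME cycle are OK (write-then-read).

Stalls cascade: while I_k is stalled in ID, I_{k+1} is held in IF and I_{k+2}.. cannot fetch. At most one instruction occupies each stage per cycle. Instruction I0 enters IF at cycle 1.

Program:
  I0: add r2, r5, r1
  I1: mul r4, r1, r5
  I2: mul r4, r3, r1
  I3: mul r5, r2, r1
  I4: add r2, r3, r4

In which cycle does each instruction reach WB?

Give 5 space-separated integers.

I0 add r2 <- r5,r1: IF@1 ID@2 stall=0 (-) EX@3 MEM@4 WB@5
I1 mul r4 <- r1,r5: IF@2 ID@3 stall=0 (-) EX@4 MEM@5 WB@6
I2 mul r4 <- r3,r1: IF@3 ID@4 stall=0 (-) EX@5 MEM@6 WB@7
I3 mul r5 <- r2,r1: IF@4 ID@5 stall=0 (-) EX@6 MEM@7 WB@8
I4 add r2 <- r3,r4: IF@5 ID@6 stall=1 (RAW on I2.r4 (WB@7)) EX@8 MEM@9 WB@10

Answer: 5 6 7 8 10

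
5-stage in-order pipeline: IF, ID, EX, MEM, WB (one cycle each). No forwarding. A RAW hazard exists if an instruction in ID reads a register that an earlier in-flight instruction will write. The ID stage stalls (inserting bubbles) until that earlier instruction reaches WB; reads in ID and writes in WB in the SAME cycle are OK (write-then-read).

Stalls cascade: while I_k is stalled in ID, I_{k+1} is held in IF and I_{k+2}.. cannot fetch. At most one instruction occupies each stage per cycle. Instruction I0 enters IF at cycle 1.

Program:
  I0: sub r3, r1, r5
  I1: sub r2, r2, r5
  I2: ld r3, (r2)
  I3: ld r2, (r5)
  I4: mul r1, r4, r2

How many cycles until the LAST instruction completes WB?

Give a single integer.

I0 sub r3 <- r1,r5: IF@1 ID@2 stall=0 (-) EX@3 MEM@4 WB@5
I1 sub r2 <- r2,r5: IF@2 ID@3 stall=0 (-) EX@4 MEM@5 WB@6
I2 ld r3 <- r2: IF@3 ID@4 stall=2 (RAW on I1.r2 (WB@6)) EX@7 MEM@8 WB@9
I3 ld r2 <- r5: IF@4 ID@7 stall=0 (-) EX@8 MEM@9 WB@10
I4 mul r1 <- r4,r2: IF@7 ID@8 stall=2 (RAW on I3.r2 (WB@10)) EX@11 MEM@12 WB@13

Answer: 13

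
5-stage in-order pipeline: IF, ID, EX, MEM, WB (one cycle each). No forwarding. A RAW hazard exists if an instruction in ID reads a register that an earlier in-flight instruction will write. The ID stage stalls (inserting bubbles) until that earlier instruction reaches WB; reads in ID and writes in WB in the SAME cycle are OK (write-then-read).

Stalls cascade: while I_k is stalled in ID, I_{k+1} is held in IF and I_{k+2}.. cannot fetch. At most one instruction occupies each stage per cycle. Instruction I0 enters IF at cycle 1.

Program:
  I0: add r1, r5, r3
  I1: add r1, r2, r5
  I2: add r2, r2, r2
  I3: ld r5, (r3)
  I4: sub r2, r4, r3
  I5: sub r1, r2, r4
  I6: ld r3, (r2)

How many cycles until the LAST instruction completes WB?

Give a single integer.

Answer: 13

Derivation:
I0 add r1 <- r5,r3: IF@1 ID@2 stall=0 (-) EX@3 MEM@4 WB@5
I1 add r1 <- r2,r5: IF@2 ID@3 stall=0 (-) EX@4 MEM@5 WB@6
I2 add r2 <- r2,r2: IF@3 ID@4 stall=0 (-) EX@5 MEM@6 WB@7
I3 ld r5 <- r3: IF@4 ID@5 stall=0 (-) EX@6 MEM@7 WB@8
I4 sub r2 <- r4,r3: IF@5 ID@6 stall=0 (-) EX@7 MEM@8 WB@9
I5 sub r1 <- r2,r4: IF@6 ID@7 stall=2 (RAW on I4.r2 (WB@9)) EX@10 MEM@11 WB@12
I6 ld r3 <- r2: IF@7 ID@10 stall=0 (-) EX@11 MEM@12 WB@13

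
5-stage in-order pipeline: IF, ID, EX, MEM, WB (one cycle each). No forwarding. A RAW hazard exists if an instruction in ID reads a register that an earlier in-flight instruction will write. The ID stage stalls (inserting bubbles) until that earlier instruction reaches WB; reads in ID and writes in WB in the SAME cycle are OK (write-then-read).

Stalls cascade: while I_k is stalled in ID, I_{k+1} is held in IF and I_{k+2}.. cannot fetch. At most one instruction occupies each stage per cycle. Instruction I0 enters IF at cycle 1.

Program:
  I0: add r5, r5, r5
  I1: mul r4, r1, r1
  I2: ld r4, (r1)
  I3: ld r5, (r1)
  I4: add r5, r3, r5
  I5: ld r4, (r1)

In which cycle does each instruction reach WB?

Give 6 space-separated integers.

Answer: 5 6 7 8 11 12

Derivation:
I0 add r5 <- r5,r5: IF@1 ID@2 stall=0 (-) EX@3 MEM@4 WB@5
I1 mul r4 <- r1,r1: IF@2 ID@3 stall=0 (-) EX@4 MEM@5 WB@6
I2 ld r4 <- r1: IF@3 ID@4 stall=0 (-) EX@5 MEM@6 WB@7
I3 ld r5 <- r1: IF@4 ID@5 stall=0 (-) EX@6 MEM@7 WB@8
I4 add r5 <- r3,r5: IF@5 ID@6 stall=2 (RAW on I3.r5 (WB@8)) EX@9 MEM@10 WB@11
I5 ld r4 <- r1: IF@6 ID@9 stall=0 (-) EX@10 MEM@11 WB@12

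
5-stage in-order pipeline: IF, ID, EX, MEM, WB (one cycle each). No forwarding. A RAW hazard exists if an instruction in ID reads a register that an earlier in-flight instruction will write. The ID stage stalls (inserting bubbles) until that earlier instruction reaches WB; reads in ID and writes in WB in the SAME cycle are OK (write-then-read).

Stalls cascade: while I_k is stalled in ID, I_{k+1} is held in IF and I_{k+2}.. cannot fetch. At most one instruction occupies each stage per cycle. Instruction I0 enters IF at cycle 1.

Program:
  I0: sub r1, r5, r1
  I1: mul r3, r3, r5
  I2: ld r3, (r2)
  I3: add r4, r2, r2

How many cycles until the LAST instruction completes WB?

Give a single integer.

Answer: 8

Derivation:
I0 sub r1 <- r5,r1: IF@1 ID@2 stall=0 (-) EX@3 MEM@4 WB@5
I1 mul r3 <- r3,r5: IF@2 ID@3 stall=0 (-) EX@4 MEM@5 WB@6
I2 ld r3 <- r2: IF@3 ID@4 stall=0 (-) EX@5 MEM@6 WB@7
I3 add r4 <- r2,r2: IF@4 ID@5 stall=0 (-) EX@6 MEM@7 WB@8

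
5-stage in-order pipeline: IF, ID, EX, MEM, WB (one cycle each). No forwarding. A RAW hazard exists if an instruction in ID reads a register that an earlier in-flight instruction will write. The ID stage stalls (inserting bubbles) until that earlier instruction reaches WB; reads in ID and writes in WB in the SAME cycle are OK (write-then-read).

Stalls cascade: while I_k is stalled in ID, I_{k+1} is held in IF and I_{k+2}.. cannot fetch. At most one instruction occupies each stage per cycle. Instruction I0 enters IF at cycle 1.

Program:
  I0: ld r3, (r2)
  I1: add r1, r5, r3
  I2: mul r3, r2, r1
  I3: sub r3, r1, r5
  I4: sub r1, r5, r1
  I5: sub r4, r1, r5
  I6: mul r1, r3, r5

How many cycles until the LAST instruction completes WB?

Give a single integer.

I0 ld r3 <- r2: IF@1 ID@2 stall=0 (-) EX@3 MEM@4 WB@5
I1 add r1 <- r5,r3: IF@2 ID@3 stall=2 (RAW on I0.r3 (WB@5)) EX@6 MEM@7 WB@8
I2 mul r3 <- r2,r1: IF@3 ID@6 stall=2 (RAW on I1.r1 (WB@8)) EX@9 MEM@10 WB@11
I3 sub r3 <- r1,r5: IF@6 ID@9 stall=0 (-) EX@10 MEM@11 WB@12
I4 sub r1 <- r5,r1: IF@9 ID@10 stall=0 (-) EX@11 MEM@12 WB@13
I5 sub r4 <- r1,r5: IF@10 ID@11 stall=2 (RAW on I4.r1 (WB@13)) EX@14 MEM@15 WB@16
I6 mul r1 <- r3,r5: IF@11 ID@14 stall=0 (-) EX@15 MEM@16 WB@17

Answer: 17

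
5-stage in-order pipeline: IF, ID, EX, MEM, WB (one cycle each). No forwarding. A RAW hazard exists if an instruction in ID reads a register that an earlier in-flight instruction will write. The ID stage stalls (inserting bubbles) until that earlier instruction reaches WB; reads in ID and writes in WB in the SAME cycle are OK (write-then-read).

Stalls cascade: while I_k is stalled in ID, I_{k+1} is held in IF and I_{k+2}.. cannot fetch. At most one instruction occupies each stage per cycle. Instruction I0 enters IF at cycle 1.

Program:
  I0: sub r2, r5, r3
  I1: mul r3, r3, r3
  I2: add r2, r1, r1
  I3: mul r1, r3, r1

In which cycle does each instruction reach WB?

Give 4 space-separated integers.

I0 sub r2 <- r5,r3: IF@1 ID@2 stall=0 (-) EX@3 MEM@4 WB@5
I1 mul r3 <- r3,r3: IF@2 ID@3 stall=0 (-) EX@4 MEM@5 WB@6
I2 add r2 <- r1,r1: IF@3 ID@4 stall=0 (-) EX@5 MEM@6 WB@7
I3 mul r1 <- r3,r1: IF@4 ID@5 stall=1 (RAW on I1.r3 (WB@6)) EX@7 MEM@8 WB@9

Answer: 5 6 7 9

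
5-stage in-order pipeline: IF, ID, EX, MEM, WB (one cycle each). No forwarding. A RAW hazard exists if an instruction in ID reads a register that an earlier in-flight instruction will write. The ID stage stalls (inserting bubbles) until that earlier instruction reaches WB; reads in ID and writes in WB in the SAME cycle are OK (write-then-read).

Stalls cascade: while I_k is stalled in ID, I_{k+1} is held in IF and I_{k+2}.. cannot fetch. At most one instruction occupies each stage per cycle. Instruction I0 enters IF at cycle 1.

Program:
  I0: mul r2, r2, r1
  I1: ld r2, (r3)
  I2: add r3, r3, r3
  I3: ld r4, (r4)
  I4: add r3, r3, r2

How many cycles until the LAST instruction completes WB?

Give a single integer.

I0 mul r2 <- r2,r1: IF@1 ID@2 stall=0 (-) EX@3 MEM@4 WB@5
I1 ld r2 <- r3: IF@2 ID@3 stall=0 (-) EX@4 MEM@5 WB@6
I2 add r3 <- r3,r3: IF@3 ID@4 stall=0 (-) EX@5 MEM@6 WB@7
I3 ld r4 <- r4: IF@4 ID@5 stall=0 (-) EX@6 MEM@7 WB@8
I4 add r3 <- r3,r2: IF@5 ID@6 stall=1 (RAW on I2.r3 (WB@7)) EX@8 MEM@9 WB@10

Answer: 10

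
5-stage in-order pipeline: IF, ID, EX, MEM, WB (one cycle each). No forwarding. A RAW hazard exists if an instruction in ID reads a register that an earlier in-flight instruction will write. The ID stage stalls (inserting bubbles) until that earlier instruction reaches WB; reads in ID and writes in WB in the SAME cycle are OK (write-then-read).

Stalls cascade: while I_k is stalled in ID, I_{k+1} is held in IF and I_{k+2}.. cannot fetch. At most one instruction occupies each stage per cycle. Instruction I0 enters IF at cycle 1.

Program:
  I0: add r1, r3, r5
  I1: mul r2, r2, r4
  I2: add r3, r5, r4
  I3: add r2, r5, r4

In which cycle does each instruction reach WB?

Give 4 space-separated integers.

Answer: 5 6 7 8

Derivation:
I0 add r1 <- r3,r5: IF@1 ID@2 stall=0 (-) EX@3 MEM@4 WB@5
I1 mul r2 <- r2,r4: IF@2 ID@3 stall=0 (-) EX@4 MEM@5 WB@6
I2 add r3 <- r5,r4: IF@3 ID@4 stall=0 (-) EX@5 MEM@6 WB@7
I3 add r2 <- r5,r4: IF@4 ID@5 stall=0 (-) EX@6 MEM@7 WB@8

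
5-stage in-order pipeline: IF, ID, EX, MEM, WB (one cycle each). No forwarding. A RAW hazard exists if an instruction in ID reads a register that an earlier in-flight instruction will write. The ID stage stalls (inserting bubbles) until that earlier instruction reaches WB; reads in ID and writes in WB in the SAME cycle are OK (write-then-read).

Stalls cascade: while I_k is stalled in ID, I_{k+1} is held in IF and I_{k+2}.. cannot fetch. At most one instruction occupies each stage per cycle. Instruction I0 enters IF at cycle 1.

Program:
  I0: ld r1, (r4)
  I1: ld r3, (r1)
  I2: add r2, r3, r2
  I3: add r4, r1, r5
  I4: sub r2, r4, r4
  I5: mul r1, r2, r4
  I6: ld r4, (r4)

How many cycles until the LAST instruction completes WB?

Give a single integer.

Answer: 19

Derivation:
I0 ld r1 <- r4: IF@1 ID@2 stall=0 (-) EX@3 MEM@4 WB@5
I1 ld r3 <- r1: IF@2 ID@3 stall=2 (RAW on I0.r1 (WB@5)) EX@6 MEM@7 WB@8
I2 add r2 <- r3,r2: IF@3 ID@6 stall=2 (RAW on I1.r3 (WB@8)) EX@9 MEM@10 WB@11
I3 add r4 <- r1,r5: IF@6 ID@9 stall=0 (-) EX@10 MEM@11 WB@12
I4 sub r2 <- r4,r4: IF@9 ID@10 stall=2 (RAW on I3.r4 (WB@12)) EX@13 MEM@14 WB@15
I5 mul r1 <- r2,r4: IF@10 ID@13 stall=2 (RAW on I4.r2 (WB@15)) EX@16 MEM@17 WB@18
I6 ld r4 <- r4: IF@13 ID@16 stall=0 (-) EX@17 MEM@18 WB@19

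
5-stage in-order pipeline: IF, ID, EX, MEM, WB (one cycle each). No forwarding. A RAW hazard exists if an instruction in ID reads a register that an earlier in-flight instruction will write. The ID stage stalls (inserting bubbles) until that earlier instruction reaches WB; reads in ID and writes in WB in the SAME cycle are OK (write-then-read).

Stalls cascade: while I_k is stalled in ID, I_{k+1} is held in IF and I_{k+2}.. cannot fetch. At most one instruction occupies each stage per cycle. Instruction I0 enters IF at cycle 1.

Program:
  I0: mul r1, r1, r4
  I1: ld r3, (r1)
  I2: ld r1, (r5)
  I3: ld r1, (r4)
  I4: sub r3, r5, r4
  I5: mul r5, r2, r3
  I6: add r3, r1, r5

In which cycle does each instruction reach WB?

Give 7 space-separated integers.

Answer: 5 8 9 10 11 14 17

Derivation:
I0 mul r1 <- r1,r4: IF@1 ID@2 stall=0 (-) EX@3 MEM@4 WB@5
I1 ld r3 <- r1: IF@2 ID@3 stall=2 (RAW on I0.r1 (WB@5)) EX@6 MEM@7 WB@8
I2 ld r1 <- r5: IF@3 ID@6 stall=0 (-) EX@7 MEM@8 WB@9
I3 ld r1 <- r4: IF@6 ID@7 stall=0 (-) EX@8 MEM@9 WB@10
I4 sub r3 <- r5,r4: IF@7 ID@8 stall=0 (-) EX@9 MEM@10 WB@11
I5 mul r5 <- r2,r3: IF@8 ID@9 stall=2 (RAW on I4.r3 (WB@11)) EX@12 MEM@13 WB@14
I6 add r3 <- r1,r5: IF@9 ID@12 stall=2 (RAW on I5.r5 (WB@14)) EX@15 MEM@16 WB@17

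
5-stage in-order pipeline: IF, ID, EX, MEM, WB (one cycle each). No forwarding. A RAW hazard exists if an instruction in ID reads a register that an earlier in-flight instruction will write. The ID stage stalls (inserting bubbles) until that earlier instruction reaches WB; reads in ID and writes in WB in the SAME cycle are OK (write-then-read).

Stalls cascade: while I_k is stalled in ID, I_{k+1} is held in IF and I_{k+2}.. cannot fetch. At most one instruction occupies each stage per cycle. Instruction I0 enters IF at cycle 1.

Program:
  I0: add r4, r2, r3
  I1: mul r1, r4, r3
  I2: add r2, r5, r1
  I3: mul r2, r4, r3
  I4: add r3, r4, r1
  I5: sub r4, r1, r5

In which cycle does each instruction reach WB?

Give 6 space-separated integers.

I0 add r4 <- r2,r3: IF@1 ID@2 stall=0 (-) EX@3 MEM@4 WB@5
I1 mul r1 <- r4,r3: IF@2 ID@3 stall=2 (RAW on I0.r4 (WB@5)) EX@6 MEM@7 WB@8
I2 add r2 <- r5,r1: IF@3 ID@6 stall=2 (RAW on I1.r1 (WB@8)) EX@9 MEM@10 WB@11
I3 mul r2 <- r4,r3: IF@6 ID@9 stall=0 (-) EX@10 MEM@11 WB@12
I4 add r3 <- r4,r1: IF@9 ID@10 stall=0 (-) EX@11 MEM@12 WB@13
I5 sub r4 <- r1,r5: IF@10 ID@11 stall=0 (-) EX@12 MEM@13 WB@14

Answer: 5 8 11 12 13 14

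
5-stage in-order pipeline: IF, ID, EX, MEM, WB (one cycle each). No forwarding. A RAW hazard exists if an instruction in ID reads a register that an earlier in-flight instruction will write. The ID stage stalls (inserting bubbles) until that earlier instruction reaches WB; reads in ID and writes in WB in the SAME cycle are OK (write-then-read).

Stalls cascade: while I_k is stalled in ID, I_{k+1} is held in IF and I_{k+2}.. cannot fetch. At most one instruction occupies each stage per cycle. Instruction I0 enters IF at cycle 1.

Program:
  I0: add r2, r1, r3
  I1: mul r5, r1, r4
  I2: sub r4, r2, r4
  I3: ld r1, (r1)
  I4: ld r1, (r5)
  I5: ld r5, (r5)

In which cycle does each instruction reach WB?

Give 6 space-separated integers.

Answer: 5 6 8 9 10 11

Derivation:
I0 add r2 <- r1,r3: IF@1 ID@2 stall=0 (-) EX@3 MEM@4 WB@5
I1 mul r5 <- r1,r4: IF@2 ID@3 stall=0 (-) EX@4 MEM@5 WB@6
I2 sub r4 <- r2,r4: IF@3 ID@4 stall=1 (RAW on I0.r2 (WB@5)) EX@6 MEM@7 WB@8
I3 ld r1 <- r1: IF@4 ID@6 stall=0 (-) EX@7 MEM@8 WB@9
I4 ld r1 <- r5: IF@6 ID@7 stall=0 (-) EX@8 MEM@9 WB@10
I5 ld r5 <- r5: IF@7 ID@8 stall=0 (-) EX@9 MEM@10 WB@11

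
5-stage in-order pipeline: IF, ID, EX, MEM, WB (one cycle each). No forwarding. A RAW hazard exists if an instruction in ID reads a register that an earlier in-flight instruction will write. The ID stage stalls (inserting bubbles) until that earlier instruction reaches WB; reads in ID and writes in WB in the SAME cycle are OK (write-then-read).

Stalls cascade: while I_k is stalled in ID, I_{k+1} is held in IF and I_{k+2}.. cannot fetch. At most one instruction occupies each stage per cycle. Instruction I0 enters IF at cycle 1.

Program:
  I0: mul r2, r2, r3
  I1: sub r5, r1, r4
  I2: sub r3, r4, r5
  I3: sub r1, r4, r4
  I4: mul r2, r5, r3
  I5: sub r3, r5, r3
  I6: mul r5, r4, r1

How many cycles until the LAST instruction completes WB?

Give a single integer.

Answer: 14

Derivation:
I0 mul r2 <- r2,r3: IF@1 ID@2 stall=0 (-) EX@3 MEM@4 WB@5
I1 sub r5 <- r1,r4: IF@2 ID@3 stall=0 (-) EX@4 MEM@5 WB@6
I2 sub r3 <- r4,r5: IF@3 ID@4 stall=2 (RAW on I1.r5 (WB@6)) EX@7 MEM@8 WB@9
I3 sub r1 <- r4,r4: IF@4 ID@7 stall=0 (-) EX@8 MEM@9 WB@10
I4 mul r2 <- r5,r3: IF@7 ID@8 stall=1 (RAW on I2.r3 (WB@9)) EX@10 MEM@11 WB@12
I5 sub r3 <- r5,r3: IF@8 ID@10 stall=0 (-) EX@11 MEM@12 WB@13
I6 mul r5 <- r4,r1: IF@10 ID@11 stall=0 (-) EX@12 MEM@13 WB@14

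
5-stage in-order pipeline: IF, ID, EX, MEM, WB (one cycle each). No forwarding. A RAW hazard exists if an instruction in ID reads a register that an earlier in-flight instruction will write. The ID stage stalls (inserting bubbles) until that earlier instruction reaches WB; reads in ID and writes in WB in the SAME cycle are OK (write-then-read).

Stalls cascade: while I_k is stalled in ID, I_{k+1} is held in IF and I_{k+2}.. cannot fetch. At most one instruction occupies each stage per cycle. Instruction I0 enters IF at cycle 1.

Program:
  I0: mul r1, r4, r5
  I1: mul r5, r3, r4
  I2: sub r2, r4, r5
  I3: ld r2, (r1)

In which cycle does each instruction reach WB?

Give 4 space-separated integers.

I0 mul r1 <- r4,r5: IF@1 ID@2 stall=0 (-) EX@3 MEM@4 WB@5
I1 mul r5 <- r3,r4: IF@2 ID@3 stall=0 (-) EX@4 MEM@5 WB@6
I2 sub r2 <- r4,r5: IF@3 ID@4 stall=2 (RAW on I1.r5 (WB@6)) EX@7 MEM@8 WB@9
I3 ld r2 <- r1: IF@4 ID@7 stall=0 (-) EX@8 MEM@9 WB@10

Answer: 5 6 9 10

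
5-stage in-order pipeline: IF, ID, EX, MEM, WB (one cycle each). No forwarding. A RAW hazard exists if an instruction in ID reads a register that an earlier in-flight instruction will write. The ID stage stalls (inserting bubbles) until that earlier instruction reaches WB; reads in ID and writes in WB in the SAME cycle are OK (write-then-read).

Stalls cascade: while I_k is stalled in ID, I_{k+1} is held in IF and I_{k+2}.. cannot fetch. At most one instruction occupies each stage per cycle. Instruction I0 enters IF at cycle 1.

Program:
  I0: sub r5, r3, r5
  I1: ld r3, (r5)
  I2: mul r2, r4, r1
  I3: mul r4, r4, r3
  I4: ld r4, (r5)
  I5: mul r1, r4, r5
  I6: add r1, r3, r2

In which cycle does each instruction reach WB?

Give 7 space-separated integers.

Answer: 5 8 9 11 12 15 16

Derivation:
I0 sub r5 <- r3,r5: IF@1 ID@2 stall=0 (-) EX@3 MEM@4 WB@5
I1 ld r3 <- r5: IF@2 ID@3 stall=2 (RAW on I0.r5 (WB@5)) EX@6 MEM@7 WB@8
I2 mul r2 <- r4,r1: IF@3 ID@6 stall=0 (-) EX@7 MEM@8 WB@9
I3 mul r4 <- r4,r3: IF@6 ID@7 stall=1 (RAW on I1.r3 (WB@8)) EX@9 MEM@10 WB@11
I4 ld r4 <- r5: IF@7 ID@9 stall=0 (-) EX@10 MEM@11 WB@12
I5 mul r1 <- r4,r5: IF@9 ID@10 stall=2 (RAW on I4.r4 (WB@12)) EX@13 MEM@14 WB@15
I6 add r1 <- r3,r2: IF@10 ID@13 stall=0 (-) EX@14 MEM@15 WB@16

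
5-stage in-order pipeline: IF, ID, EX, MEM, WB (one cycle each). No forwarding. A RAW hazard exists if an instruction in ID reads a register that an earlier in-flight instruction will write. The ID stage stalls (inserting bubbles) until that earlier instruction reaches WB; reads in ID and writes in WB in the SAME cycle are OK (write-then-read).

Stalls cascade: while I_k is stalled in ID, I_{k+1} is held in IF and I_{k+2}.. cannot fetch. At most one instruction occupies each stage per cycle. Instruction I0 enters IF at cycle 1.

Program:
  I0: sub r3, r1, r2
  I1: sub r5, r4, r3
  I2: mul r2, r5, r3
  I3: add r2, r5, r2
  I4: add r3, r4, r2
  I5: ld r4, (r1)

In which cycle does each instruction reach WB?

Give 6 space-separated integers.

Answer: 5 8 11 14 17 18

Derivation:
I0 sub r3 <- r1,r2: IF@1 ID@2 stall=0 (-) EX@3 MEM@4 WB@5
I1 sub r5 <- r4,r3: IF@2 ID@3 stall=2 (RAW on I0.r3 (WB@5)) EX@6 MEM@7 WB@8
I2 mul r2 <- r5,r3: IF@3 ID@6 stall=2 (RAW on I1.r5 (WB@8)) EX@9 MEM@10 WB@11
I3 add r2 <- r5,r2: IF@6 ID@9 stall=2 (RAW on I2.r2 (WB@11)) EX@12 MEM@13 WB@14
I4 add r3 <- r4,r2: IF@9 ID@12 stall=2 (RAW on I3.r2 (WB@14)) EX@15 MEM@16 WB@17
I5 ld r4 <- r1: IF@12 ID@15 stall=0 (-) EX@16 MEM@17 WB@18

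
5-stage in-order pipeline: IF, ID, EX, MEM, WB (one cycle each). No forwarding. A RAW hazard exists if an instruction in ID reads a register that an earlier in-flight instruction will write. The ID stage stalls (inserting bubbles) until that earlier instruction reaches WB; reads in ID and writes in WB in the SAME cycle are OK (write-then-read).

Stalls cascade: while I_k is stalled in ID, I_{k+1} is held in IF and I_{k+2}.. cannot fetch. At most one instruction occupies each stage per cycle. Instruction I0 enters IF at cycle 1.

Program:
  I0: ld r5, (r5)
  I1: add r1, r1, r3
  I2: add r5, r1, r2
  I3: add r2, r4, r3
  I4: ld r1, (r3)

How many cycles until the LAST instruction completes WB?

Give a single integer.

Answer: 11

Derivation:
I0 ld r5 <- r5: IF@1 ID@2 stall=0 (-) EX@3 MEM@4 WB@5
I1 add r1 <- r1,r3: IF@2 ID@3 stall=0 (-) EX@4 MEM@5 WB@6
I2 add r5 <- r1,r2: IF@3 ID@4 stall=2 (RAW on I1.r1 (WB@6)) EX@7 MEM@8 WB@9
I3 add r2 <- r4,r3: IF@4 ID@7 stall=0 (-) EX@8 MEM@9 WB@10
I4 ld r1 <- r3: IF@7 ID@8 stall=0 (-) EX@9 MEM@10 WB@11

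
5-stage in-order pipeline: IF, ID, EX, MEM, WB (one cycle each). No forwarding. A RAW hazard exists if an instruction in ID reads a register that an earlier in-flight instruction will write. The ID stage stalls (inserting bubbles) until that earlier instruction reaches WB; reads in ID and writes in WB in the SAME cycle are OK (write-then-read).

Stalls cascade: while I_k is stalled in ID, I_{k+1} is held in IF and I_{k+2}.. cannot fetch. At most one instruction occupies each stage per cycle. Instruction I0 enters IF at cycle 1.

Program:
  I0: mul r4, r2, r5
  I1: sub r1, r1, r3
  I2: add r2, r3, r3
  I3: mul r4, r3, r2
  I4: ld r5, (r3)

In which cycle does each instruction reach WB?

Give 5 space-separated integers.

Answer: 5 6 7 10 11

Derivation:
I0 mul r4 <- r2,r5: IF@1 ID@2 stall=0 (-) EX@3 MEM@4 WB@5
I1 sub r1 <- r1,r3: IF@2 ID@3 stall=0 (-) EX@4 MEM@5 WB@6
I2 add r2 <- r3,r3: IF@3 ID@4 stall=0 (-) EX@5 MEM@6 WB@7
I3 mul r4 <- r3,r2: IF@4 ID@5 stall=2 (RAW on I2.r2 (WB@7)) EX@8 MEM@9 WB@10
I4 ld r5 <- r3: IF@5 ID@8 stall=0 (-) EX@9 MEM@10 WB@11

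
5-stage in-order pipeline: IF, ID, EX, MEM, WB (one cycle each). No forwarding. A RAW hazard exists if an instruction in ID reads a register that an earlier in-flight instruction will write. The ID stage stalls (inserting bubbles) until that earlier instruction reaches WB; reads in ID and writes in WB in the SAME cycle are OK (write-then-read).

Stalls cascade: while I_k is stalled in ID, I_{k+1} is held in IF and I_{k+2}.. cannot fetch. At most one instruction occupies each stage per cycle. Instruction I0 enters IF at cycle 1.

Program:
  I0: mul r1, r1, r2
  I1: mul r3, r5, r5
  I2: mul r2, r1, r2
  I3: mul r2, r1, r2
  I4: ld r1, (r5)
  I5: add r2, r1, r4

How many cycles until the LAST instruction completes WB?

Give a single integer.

I0 mul r1 <- r1,r2: IF@1 ID@2 stall=0 (-) EX@3 MEM@4 WB@5
I1 mul r3 <- r5,r5: IF@2 ID@3 stall=0 (-) EX@4 MEM@5 WB@6
I2 mul r2 <- r1,r2: IF@3 ID@4 stall=1 (RAW on I0.r1 (WB@5)) EX@6 MEM@7 WB@8
I3 mul r2 <- r1,r2: IF@4 ID@6 stall=2 (RAW on I2.r2 (WB@8)) EX@9 MEM@10 WB@11
I4 ld r1 <- r5: IF@6 ID@9 stall=0 (-) EX@10 MEM@11 WB@12
I5 add r2 <- r1,r4: IF@9 ID@10 stall=2 (RAW on I4.r1 (WB@12)) EX@13 MEM@14 WB@15

Answer: 15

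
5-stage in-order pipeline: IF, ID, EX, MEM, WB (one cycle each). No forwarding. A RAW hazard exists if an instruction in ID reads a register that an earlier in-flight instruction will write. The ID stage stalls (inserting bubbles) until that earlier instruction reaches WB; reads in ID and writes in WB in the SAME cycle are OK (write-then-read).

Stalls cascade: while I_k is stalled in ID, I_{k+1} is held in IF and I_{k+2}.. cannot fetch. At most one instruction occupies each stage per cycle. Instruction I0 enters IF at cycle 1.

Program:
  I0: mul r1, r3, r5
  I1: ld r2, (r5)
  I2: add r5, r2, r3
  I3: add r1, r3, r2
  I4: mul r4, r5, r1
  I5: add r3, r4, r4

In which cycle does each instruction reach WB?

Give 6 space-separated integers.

Answer: 5 6 9 10 13 16

Derivation:
I0 mul r1 <- r3,r5: IF@1 ID@2 stall=0 (-) EX@3 MEM@4 WB@5
I1 ld r2 <- r5: IF@2 ID@3 stall=0 (-) EX@4 MEM@5 WB@6
I2 add r5 <- r2,r3: IF@3 ID@4 stall=2 (RAW on I1.r2 (WB@6)) EX@7 MEM@8 WB@9
I3 add r1 <- r3,r2: IF@4 ID@7 stall=0 (-) EX@8 MEM@9 WB@10
I4 mul r4 <- r5,r1: IF@7 ID@8 stall=2 (RAW on I3.r1 (WB@10)) EX@11 MEM@12 WB@13
I5 add r3 <- r4,r4: IF@8 ID@11 stall=2 (RAW on I4.r4 (WB@13)) EX@14 MEM@15 WB@16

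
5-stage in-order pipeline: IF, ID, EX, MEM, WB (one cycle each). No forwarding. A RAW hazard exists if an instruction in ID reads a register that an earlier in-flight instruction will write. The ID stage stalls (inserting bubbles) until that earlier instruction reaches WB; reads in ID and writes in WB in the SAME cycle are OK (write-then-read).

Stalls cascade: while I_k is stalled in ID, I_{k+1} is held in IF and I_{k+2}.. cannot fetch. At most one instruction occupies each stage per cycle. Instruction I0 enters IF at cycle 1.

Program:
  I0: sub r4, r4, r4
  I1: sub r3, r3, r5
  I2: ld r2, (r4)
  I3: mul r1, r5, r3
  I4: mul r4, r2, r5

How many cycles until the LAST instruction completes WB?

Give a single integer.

Answer: 11

Derivation:
I0 sub r4 <- r4,r4: IF@1 ID@2 stall=0 (-) EX@3 MEM@4 WB@5
I1 sub r3 <- r3,r5: IF@2 ID@3 stall=0 (-) EX@4 MEM@5 WB@6
I2 ld r2 <- r4: IF@3 ID@4 stall=1 (RAW on I0.r4 (WB@5)) EX@6 MEM@7 WB@8
I3 mul r1 <- r5,r3: IF@4 ID@6 stall=0 (-) EX@7 MEM@8 WB@9
I4 mul r4 <- r2,r5: IF@6 ID@7 stall=1 (RAW on I2.r2 (WB@8)) EX@9 MEM@10 WB@11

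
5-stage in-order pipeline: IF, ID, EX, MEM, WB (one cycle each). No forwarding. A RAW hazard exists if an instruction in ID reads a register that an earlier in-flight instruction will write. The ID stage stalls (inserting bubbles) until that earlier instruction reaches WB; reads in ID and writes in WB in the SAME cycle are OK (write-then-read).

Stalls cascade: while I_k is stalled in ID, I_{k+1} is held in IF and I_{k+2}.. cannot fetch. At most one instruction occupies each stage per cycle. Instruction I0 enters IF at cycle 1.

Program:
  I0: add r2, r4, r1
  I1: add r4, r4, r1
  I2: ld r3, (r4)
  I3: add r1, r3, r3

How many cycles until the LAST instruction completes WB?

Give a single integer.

Answer: 12

Derivation:
I0 add r2 <- r4,r1: IF@1 ID@2 stall=0 (-) EX@3 MEM@4 WB@5
I1 add r4 <- r4,r1: IF@2 ID@3 stall=0 (-) EX@4 MEM@5 WB@6
I2 ld r3 <- r4: IF@3 ID@4 stall=2 (RAW on I1.r4 (WB@6)) EX@7 MEM@8 WB@9
I3 add r1 <- r3,r3: IF@4 ID@7 stall=2 (RAW on I2.r3 (WB@9)) EX@10 MEM@11 WB@12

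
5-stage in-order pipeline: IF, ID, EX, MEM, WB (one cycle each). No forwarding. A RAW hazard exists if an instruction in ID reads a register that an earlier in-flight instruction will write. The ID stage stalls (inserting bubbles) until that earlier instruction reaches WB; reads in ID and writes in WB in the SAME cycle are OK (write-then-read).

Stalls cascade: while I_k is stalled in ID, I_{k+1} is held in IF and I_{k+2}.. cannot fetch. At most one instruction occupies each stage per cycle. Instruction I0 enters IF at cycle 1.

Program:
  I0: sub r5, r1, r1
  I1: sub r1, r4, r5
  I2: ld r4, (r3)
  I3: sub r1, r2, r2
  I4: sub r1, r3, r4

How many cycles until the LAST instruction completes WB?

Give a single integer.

I0 sub r5 <- r1,r1: IF@1 ID@2 stall=0 (-) EX@3 MEM@4 WB@5
I1 sub r1 <- r4,r5: IF@2 ID@3 stall=2 (RAW on I0.r5 (WB@5)) EX@6 MEM@7 WB@8
I2 ld r4 <- r3: IF@3 ID@6 stall=0 (-) EX@7 MEM@8 WB@9
I3 sub r1 <- r2,r2: IF@6 ID@7 stall=0 (-) EX@8 MEM@9 WB@10
I4 sub r1 <- r3,r4: IF@7 ID@8 stall=1 (RAW on I2.r4 (WB@9)) EX@10 MEM@11 WB@12

Answer: 12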